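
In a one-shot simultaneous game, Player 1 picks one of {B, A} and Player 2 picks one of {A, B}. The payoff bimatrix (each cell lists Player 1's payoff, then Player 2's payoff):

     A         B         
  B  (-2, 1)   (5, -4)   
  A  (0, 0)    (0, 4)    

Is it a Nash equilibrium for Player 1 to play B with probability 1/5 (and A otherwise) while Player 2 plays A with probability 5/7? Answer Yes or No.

No

Given Player 1's mix p = 1/5, Player 2's payoff from A is 1/5 but from B is 12/5. Player 2 strictly prefers B, so Player 2 would not mix.
So the proposed profile is not a Nash equilibrium.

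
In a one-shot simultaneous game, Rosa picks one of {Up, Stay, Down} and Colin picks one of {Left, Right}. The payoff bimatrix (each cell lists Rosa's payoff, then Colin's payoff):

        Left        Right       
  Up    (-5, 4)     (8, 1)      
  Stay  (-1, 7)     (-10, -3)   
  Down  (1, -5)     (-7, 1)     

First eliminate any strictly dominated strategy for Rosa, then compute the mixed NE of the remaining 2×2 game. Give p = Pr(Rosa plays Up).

Rosa's strategy Stay is strictly dominated by Down: 1 > -1 and -7 > -10. Eliminate Stay.
Set Colin's expected payoff from Left equal to that from Right:
  Colin's payoff from Left: p·4 + (1−p)·(-5) = 9p - 5
  Colin's payoff from Right: p·1 + (1−p)·1 = 1
  9p - 5 = 1  ⇒  9p = 6  ⇒  p = 2/3.

p = 2/3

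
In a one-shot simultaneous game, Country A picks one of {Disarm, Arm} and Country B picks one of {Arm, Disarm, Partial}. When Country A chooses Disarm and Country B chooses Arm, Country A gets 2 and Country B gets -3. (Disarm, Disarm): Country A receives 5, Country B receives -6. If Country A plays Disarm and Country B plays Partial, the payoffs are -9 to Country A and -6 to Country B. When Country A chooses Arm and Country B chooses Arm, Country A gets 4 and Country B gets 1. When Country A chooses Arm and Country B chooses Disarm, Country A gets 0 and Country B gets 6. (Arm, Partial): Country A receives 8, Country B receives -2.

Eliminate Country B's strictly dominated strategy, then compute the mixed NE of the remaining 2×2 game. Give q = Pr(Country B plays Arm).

Country B's strategy Partial is strictly dominated by Arm: -3 > -6 and 1 > -2. Eliminate Partial.
For Country A to be willing to mix, Country A must be indifferent between Disarm and Arm, which pins down Country B's mix.
  Country A's payoff to Disarm: q·2 + (1−q)·5 = -3q + 5
  Country A's payoff to Arm: q·4 + (1−q)·0 = 4q
  -3q + 5 = 4q  ⇒  -7q = -5  ⇒  q = 5/7.

q = 5/7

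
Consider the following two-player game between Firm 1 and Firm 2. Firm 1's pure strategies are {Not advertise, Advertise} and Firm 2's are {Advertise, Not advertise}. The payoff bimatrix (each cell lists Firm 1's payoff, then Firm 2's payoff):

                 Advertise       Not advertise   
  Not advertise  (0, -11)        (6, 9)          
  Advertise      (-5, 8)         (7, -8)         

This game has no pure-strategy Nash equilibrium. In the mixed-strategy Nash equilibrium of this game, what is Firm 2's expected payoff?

In a mixed equilibrium Firm 2 is indifferent between Advertise and Not advertise; this condition fixes p.
  Firm 2's expected payoff from Advertise: p·(-11) + (1−p)·8 = -19p + 8
  Firm 2's expected payoff from Not advertise: p·9 + (1−p)·(-8) = 17p - 8
  -19p + 8 = 17p - 8  ⇒  -36p = -16  ⇒  p = 4/9.
At equilibrium Firm 2 is indifferent across columns, so Firm 2's payoff equals the payoff from Advertise: (4/9)·(-11) + (5/9)·8 = -4/9.

-4/9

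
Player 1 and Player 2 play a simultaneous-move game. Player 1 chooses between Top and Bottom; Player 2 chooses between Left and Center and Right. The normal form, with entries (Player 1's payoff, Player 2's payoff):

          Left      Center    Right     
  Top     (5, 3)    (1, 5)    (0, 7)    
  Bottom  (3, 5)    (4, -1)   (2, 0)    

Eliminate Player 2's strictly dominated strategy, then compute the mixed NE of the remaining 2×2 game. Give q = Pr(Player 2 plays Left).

q = 1/2

Player 2's strategy Center is strictly dominated by Right: 7 > 5 and 0 > -1. Eliminate Center.
Set Player 1's expected payoff from Top equal to that from Bottom:
  Player 1's payoff to Top: q·5 + (1−q)·0 = 5q
  Player 1's payoff to Bottom: q·3 + (1−q)·2 = q + 2
  5q = q + 2  ⇒  4q = 2  ⇒  q = 1/2.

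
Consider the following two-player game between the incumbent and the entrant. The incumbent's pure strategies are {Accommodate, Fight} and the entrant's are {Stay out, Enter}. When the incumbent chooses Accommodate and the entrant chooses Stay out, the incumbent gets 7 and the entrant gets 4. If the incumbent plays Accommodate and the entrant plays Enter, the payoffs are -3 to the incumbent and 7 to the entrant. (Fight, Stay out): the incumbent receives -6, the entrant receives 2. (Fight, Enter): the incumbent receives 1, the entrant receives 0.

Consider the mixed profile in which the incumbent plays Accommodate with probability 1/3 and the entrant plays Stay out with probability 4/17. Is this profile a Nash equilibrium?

Given the incumbent's mix p = 1/3, the entrant's payoff from Stay out is 8/3 but from Enter is 7/3. The entrant strictly prefers Stay out, so the entrant would not mix.
So the proposed profile is not a Nash equilibrium.

No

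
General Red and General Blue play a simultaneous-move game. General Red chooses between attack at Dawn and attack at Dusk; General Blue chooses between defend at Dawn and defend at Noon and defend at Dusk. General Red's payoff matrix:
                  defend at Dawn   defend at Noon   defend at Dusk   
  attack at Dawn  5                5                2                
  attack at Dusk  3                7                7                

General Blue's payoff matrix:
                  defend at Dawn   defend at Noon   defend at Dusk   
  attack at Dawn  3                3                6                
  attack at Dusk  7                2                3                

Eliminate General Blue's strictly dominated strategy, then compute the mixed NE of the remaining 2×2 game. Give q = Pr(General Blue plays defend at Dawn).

General Blue's strategy defend at Noon is strictly dominated by defend at Dusk: 6 > 3 and 3 > 2. Eliminate defend at Noon.
General Red's indifference between attack at Dawn and attack at Dusk determines General Blue's mixing probability q:
  General Red's payoff from attack at Dawn: q·5 + (1−q)·2 = 3q + 2
  General Red's payoff from attack at Dusk: q·3 + (1−q)·7 = -4q + 7
  3q + 2 = -4q + 7  ⇒  7q = 5  ⇒  q = 5/7.

q = 5/7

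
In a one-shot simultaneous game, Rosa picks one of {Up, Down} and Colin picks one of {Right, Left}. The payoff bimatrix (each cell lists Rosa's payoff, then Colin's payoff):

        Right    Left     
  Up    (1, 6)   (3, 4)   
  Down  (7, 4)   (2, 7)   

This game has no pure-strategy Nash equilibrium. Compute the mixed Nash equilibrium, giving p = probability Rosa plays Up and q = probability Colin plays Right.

p = 3/5, q = 1/7

Set Colin's expected payoff from Right equal to that from Left:
  Colin's payoff to Right: p·6 + (1−p)·4 = 2p + 4
  Colin's payoff to Left: p·4 + (1−p)·7 = -3p + 7
  2p + 4 = -3p + 7  ⇒  5p = 3  ⇒  p = 3/5.
Colin's mix must leave Rosa indifferent between Up and Down.
  Rosa's expected payoff from Up: q·1 + (1−q)·3 = -2q + 3
  Rosa's expected payoff from Down: q·7 + (1−q)·2 = 5q + 2
  -2q + 3 = 5q + 2  ⇒  -7q = -1  ⇒  q = 1/7.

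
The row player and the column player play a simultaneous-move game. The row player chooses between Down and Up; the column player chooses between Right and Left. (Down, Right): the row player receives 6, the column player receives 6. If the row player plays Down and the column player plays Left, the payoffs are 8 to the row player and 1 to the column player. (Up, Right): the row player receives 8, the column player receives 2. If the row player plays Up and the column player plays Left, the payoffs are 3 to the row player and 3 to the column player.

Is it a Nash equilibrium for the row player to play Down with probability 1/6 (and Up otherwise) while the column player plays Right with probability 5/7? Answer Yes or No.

Yes

Check the column player's indifference given the row player's mix p = 1/6:
  payoff from Right = 8/3; payoff from Left = 8/3 — equal.
Check the row player's indifference given the column player's mix q = 5/7:
  payoff from Down = 46/7; payoff from Up = 46/7 — equal.
Both players are indifferent, so neither can profitably deviate.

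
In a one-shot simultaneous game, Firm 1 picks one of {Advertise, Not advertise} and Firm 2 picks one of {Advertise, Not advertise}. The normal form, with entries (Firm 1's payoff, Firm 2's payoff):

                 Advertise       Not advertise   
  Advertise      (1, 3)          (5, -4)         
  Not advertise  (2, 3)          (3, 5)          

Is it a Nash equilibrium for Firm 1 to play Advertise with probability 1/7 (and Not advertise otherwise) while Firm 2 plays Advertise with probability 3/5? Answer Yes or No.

No

Given Firm 1's mix p = 1/7, Firm 2's payoff from Advertise is 3 but from Not advertise is 26/7. Firm 2 strictly prefers Not advertise, so Firm 2 would not mix.
So the proposed profile is not a Nash equilibrium.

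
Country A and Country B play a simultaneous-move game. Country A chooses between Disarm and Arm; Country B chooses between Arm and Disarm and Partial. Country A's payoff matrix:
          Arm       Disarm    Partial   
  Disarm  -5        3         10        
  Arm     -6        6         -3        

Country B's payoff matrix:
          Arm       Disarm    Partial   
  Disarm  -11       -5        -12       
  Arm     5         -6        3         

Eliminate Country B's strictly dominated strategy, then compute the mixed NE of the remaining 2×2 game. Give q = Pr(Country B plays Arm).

Country B's strategy Partial is strictly dominated by Arm: -11 > -12 and 5 > 3. Eliminate Partial.
Country B's mix must leave Country A indifferent between Disarm and Arm.
  Country A's expected payoff from Disarm: q·(-5) + (1−q)·3 = -8q + 3
  Country A's expected payoff from Arm: q·(-6) + (1−q)·6 = -12q + 6
  -8q + 3 = -12q + 6  ⇒  4q = 3  ⇒  q = 3/4.

q = 3/4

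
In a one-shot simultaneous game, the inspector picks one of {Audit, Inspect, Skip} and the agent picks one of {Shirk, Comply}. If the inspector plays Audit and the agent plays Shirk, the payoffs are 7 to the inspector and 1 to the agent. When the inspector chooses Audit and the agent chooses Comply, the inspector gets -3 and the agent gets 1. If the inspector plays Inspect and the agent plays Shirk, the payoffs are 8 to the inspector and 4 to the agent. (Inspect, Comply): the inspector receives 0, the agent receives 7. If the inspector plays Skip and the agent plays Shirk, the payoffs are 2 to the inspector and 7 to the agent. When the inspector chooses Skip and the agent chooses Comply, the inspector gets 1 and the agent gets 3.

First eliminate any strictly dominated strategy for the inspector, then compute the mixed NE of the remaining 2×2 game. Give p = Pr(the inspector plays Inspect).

p = 4/7

The inspector's strategy Audit is strictly dominated by Inspect: 8 > 7 and 0 > -3. Eliminate Audit.
The inspector's mix must leave the agent indifferent between Shirk and Comply.
  the agent's payoff to Shirk: p·4 + (1−p)·7 = -3p + 7
  the agent's payoff to Comply: p·7 + (1−p)·3 = 4p + 3
  -3p + 7 = 4p + 3  ⇒  -7p = -4  ⇒  p = 4/7.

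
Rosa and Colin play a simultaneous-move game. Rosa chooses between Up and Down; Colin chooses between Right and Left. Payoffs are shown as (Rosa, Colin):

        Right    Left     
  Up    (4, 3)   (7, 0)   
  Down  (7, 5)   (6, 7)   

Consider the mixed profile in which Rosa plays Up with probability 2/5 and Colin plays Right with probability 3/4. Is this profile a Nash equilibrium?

Given Colin's mix q = 3/4, Rosa's payoff from Up is 19/4 but from Down is 27/4. Rosa strictly prefers Down, so Rosa would not mix.
So the proposed profile is not a Nash equilibrium.

No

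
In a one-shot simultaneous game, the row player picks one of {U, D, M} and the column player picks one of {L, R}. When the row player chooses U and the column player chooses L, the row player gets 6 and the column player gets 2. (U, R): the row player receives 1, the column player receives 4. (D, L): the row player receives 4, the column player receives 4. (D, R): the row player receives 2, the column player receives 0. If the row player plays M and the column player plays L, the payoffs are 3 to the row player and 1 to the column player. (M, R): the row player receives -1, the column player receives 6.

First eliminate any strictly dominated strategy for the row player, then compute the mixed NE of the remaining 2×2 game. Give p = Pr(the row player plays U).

p = 2/3

The row player's strategy M is strictly dominated by U: 6 > 3 and 1 > -1. Eliminate M.
For the column player to be willing to mix, the column player must be indifferent between L and R, which pins down the row player's mix.
  the column player's payoff from L: p·2 + (1−p)·4 = -2p + 4
  the column player's payoff from R: p·4 + (1−p)·0 = 4p
  -2p + 4 = 4p  ⇒  -6p = -4  ⇒  p = 2/3.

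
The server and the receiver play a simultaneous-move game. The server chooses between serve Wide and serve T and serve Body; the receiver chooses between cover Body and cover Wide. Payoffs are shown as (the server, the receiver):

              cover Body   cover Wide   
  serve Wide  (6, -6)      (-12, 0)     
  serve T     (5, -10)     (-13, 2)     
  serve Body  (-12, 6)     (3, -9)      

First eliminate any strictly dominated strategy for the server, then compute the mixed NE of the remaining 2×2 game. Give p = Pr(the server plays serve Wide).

p = 5/7

The server's strategy serve T is strictly dominated by serve Wide: 6 > 5 and -12 > -13. Eliminate serve T.
Set the receiver's expected payoff from cover Body equal to that from cover Wide:
  the receiver's payoff to cover Body: p·(-6) + (1−p)·6 = -12p + 6
  the receiver's payoff to cover Wide: p·0 + (1−p)·(-9) = 9p - 9
  -12p + 6 = 9p - 9  ⇒  -21p = -15  ⇒  p = 5/7.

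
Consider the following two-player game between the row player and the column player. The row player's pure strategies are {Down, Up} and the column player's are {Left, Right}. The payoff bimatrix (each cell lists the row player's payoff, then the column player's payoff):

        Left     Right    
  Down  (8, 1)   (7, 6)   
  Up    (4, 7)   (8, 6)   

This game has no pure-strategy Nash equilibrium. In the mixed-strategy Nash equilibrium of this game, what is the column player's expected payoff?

The row player's mix must leave the column player indifferent between Left and Right.
  the column player's payoff from Left: p·1 + (1−p)·7 = -6p + 7
  the column player's payoff from Right: p·6 + (1−p)·6 = 6
  -6p + 7 = 6  ⇒  -6p = -1  ⇒  p = 1/6.
At equilibrium the column player is indifferent across columns, so the column player's payoff equals the payoff from Left: (1/6)·1 + (5/6)·7 = 6.

6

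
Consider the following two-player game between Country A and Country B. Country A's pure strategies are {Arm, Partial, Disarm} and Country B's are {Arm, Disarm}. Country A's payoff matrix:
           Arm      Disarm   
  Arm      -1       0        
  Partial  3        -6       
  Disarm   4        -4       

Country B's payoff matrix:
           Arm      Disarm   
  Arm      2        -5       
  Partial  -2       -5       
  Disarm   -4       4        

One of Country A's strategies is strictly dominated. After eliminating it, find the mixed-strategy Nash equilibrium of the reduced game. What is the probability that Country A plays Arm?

p = 8/15

Country A's strategy Partial is strictly dominated by Disarm: 4 > 3 and -4 > -6. Eliminate Partial.
In a mixed equilibrium Country B is indifferent between Arm and Disarm; this condition fixes p.
  Country B's payoff to Arm: p·2 + (1−p)·(-4) = 6p - 4
  Country B's payoff to Disarm: p·(-5) + (1−p)·4 = -9p + 4
  6p - 4 = -9p + 4  ⇒  15p = 8  ⇒  p = 8/15.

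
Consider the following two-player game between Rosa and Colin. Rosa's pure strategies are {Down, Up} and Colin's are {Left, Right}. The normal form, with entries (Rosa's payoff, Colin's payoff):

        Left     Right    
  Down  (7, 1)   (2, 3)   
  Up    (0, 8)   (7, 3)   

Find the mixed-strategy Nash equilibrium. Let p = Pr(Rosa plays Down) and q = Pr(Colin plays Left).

p = 5/7, q = 5/12

For Colin to be willing to mix, Colin must be indifferent between Left and Right, which pins down Rosa's mix.
  Colin's payoff from Left: p·1 + (1−p)·8 = -7p + 8
  Colin's payoff from Right: p·3 + (1−p)·3 = 3
  -7p + 8 = 3  ⇒  -7p = -5  ⇒  p = 5/7.
For Rosa to be willing to mix, Rosa must be indifferent between Down and Up, which pins down Colin's mix.
  Rosa's payoff to Down: q·7 + (1−q)·2 = 5q + 2
  Rosa's payoff to Up: q·0 + (1−q)·7 = -7q + 7
  5q + 2 = -7q + 7  ⇒  12q = 5  ⇒  q = 5/12.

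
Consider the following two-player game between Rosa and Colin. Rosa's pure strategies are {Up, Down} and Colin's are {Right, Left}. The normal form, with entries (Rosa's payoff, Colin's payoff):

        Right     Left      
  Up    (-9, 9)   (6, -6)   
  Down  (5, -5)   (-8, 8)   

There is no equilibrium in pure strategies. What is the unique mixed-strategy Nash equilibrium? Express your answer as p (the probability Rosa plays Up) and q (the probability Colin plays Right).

p = 13/28, q = 1/2

In a mixed equilibrium Colin is indifferent between Right and Left; this condition fixes p.
  Colin's payoff from Right: p·9 + (1−p)·(-5) = 14p - 5
  Colin's payoff from Left: p·(-6) + (1−p)·8 = -14p + 8
  14p - 5 = -14p + 8  ⇒  28p = 13  ⇒  p = 13/28.
For Rosa to be willing to mix, Rosa must be indifferent between Up and Down, which pins down Colin's mix.
  Rosa's expected payoff from Up: q·(-9) + (1−q)·6 = -15q + 6
  Rosa's expected payoff from Down: q·5 + (1−q)·(-8) = 13q - 8
  -15q + 6 = 13q - 8  ⇒  -28q = -14  ⇒  q = 1/2.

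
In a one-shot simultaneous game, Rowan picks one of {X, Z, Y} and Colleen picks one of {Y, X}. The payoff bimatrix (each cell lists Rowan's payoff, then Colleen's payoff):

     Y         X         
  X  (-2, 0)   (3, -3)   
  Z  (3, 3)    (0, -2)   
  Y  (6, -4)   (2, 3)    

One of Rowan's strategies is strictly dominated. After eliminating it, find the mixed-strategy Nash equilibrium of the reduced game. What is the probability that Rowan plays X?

p = 7/10

Rowan's strategy Z is strictly dominated by Y: 6 > 3 and 2 > 0. Eliminate Z.
For Colleen to be willing to mix, Colleen must be indifferent between Y and X, which pins down Rowan's mix.
  Colleen's expected payoff from Y: p·0 + (1−p)·(-4) = 4p - 4
  Colleen's expected payoff from X: p·(-3) + (1−p)·3 = -6p + 3
  4p - 4 = -6p + 3  ⇒  10p = 7  ⇒  p = 7/10.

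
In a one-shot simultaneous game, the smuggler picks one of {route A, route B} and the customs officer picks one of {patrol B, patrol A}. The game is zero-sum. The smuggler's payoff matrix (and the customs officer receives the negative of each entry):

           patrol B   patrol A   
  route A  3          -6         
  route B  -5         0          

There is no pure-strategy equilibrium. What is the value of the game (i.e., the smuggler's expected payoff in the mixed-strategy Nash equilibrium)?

v = -15/7

The smuggler's indifference between route A and route B determines the customs officer's mixing probability q:
  the smuggler's payoff to route A: q·3 + (1−q)·(-6) = 9q - 6
  the smuggler's payoff to route B: q·(-5) + (1−q)·0 = -5q
  9q - 6 = -5q  ⇒  14q = 6  ⇒  q = 3/7.
The value is the smuggler's expected payoff against this mix (using route A): (3/7)·3 + (4/7)·(-6) = -15/7.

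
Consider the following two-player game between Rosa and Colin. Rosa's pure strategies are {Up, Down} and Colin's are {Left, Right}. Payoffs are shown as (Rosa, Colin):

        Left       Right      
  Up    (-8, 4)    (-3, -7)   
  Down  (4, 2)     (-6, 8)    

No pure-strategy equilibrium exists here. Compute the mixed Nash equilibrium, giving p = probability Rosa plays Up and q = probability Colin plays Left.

p = 6/17, q = 1/5

Rosa's mix must leave Colin indifferent between Left and Right.
  Colin's expected payoff from Left: p·4 + (1−p)·2 = 2p + 2
  Colin's expected payoff from Right: p·(-7) + (1−p)·8 = -15p + 8
  2p + 2 = -15p + 8  ⇒  17p = 6  ⇒  p = 6/17.
For Rosa to be willing to mix, Rosa must be indifferent between Up and Down, which pins down Colin's mix.
  Rosa's expected payoff from Up: q·(-8) + (1−q)·(-3) = -5q - 3
  Rosa's expected payoff from Down: q·4 + (1−q)·(-6) = 10q - 6
  -5q - 3 = 10q - 6  ⇒  -15q = -3  ⇒  q = 1/5.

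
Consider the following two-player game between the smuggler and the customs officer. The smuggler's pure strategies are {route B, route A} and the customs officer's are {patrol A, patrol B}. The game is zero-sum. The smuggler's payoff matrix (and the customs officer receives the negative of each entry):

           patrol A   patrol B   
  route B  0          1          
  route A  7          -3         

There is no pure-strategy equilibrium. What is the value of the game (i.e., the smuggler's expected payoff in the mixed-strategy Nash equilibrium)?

v = 7/11

The customs officer's mix must leave the smuggler indifferent between route B and route A.
  the smuggler's payoff from route B: q·0 + (1−q)·1 = -q + 1
  the smuggler's payoff from route A: q·7 + (1−q)·(-3) = 10q - 3
  -q + 1 = 10q - 3  ⇒  -11q = -4  ⇒  q = 4/11.
The value is the smuggler's expected payoff against this mix (using route B): (4/11)·0 + (7/11)·1 = 7/11.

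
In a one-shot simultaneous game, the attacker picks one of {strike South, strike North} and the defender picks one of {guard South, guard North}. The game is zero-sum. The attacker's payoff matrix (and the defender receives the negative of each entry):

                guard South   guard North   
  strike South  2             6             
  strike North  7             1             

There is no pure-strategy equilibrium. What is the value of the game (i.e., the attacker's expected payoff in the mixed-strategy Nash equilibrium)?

v = 4

The attacker's indifference between strike South and strike North determines the defender's mixing probability q:
  the attacker's payoff to strike South: q·2 + (1−q)·6 = -4q + 6
  the attacker's payoff to strike North: q·7 + (1−q)·1 = 6q + 1
  -4q + 6 = 6q + 1  ⇒  -10q = -5  ⇒  q = 1/2.
The value is the attacker's expected payoff against this mix (using strike South): (1/2)·2 + (1/2)·6 = 4.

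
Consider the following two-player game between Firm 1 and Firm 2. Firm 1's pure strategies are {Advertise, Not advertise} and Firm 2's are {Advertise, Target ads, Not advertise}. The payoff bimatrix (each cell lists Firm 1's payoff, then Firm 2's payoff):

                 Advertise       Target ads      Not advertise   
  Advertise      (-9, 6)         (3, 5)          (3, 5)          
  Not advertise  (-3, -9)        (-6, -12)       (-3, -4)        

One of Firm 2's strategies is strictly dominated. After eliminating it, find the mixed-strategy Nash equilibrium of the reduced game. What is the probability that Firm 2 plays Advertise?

q = 1/2

Firm 2's strategy Target ads is strictly dominated by Advertise: 6 > 5 and -9 > -12. Eliminate Target ads.
Firm 2's mix must leave Firm 1 indifferent between Advertise and Not advertise.
  Firm 1's payoff from Advertise: q·(-9) + (1−q)·3 = -12q + 3
  Firm 1's payoff from Not advertise: q·(-3) + (1−q)·(-3) = -3
  -12q + 3 = -3  ⇒  -12q = -6  ⇒  q = 1/2.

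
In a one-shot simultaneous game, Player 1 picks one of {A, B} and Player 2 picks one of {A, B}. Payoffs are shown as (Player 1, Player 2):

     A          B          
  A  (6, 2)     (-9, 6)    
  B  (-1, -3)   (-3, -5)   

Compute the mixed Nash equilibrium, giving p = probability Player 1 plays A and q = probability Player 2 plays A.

Player 1's mix must leave Player 2 indifferent between A and B.
  Player 2's payoff to A: p·2 + (1−p)·(-3) = 5p - 3
  Player 2's payoff to B: p·6 + (1−p)·(-5) = 11p - 5
  5p - 3 = 11p - 5  ⇒  -6p = -2  ⇒  p = 1/3.
Player 1's indifference between A and B determines Player 2's mixing probability q:
  Player 1's expected payoff from A: q·6 + (1−q)·(-9) = 15q - 9
  Player 1's expected payoff from B: q·(-1) + (1−q)·(-3) = 2q - 3
  15q - 9 = 2q - 3  ⇒  13q = 6  ⇒  q = 6/13.

p = 1/3, q = 6/13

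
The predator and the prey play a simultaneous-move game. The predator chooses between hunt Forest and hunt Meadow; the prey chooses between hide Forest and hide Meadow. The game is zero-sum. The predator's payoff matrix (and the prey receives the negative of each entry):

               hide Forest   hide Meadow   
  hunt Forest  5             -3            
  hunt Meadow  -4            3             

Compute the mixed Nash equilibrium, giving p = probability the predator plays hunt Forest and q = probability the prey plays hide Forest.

In a mixed equilibrium the prey is indifferent between hide Forest and hide Meadow; this condition fixes p.
  the prey's expected payoff from hide Forest: p·(-5) + (1−p)·4 = -9p + 4
  the prey's expected payoff from hide Meadow: p·3 + (1−p)·(-3) = 6p - 3
  -9p + 4 = 6p - 3  ⇒  -15p = -7  ⇒  p = 7/15.
In a mixed equilibrium the predator is indifferent between hunt Forest and hunt Meadow; this condition fixes q.
  the predator's payoff to hunt Forest: q·5 + (1−q)·(-3) = 8q - 3
  the predator's payoff to hunt Meadow: q·(-4) + (1−q)·3 = -7q + 3
  8q - 3 = -7q + 3  ⇒  15q = 6  ⇒  q = 2/5.

p = 7/15, q = 2/5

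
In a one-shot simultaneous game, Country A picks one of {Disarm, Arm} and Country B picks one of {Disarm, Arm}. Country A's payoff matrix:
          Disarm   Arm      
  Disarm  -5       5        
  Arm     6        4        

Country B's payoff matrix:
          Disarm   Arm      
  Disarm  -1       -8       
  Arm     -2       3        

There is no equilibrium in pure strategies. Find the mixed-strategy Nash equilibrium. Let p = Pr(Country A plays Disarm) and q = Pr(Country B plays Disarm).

Country A's mix must leave Country B indifferent between Disarm and Arm.
  Country B's payoff from Disarm: p·(-1) + (1−p)·(-2) = p - 2
  Country B's payoff from Arm: p·(-8) + (1−p)·3 = -11p + 3
  p - 2 = -11p + 3  ⇒  12p = 5  ⇒  p = 5/12.
Set Country A's expected payoff from Disarm equal to that from Arm:
  Country A's payoff from Disarm: q·(-5) + (1−q)·5 = -10q + 5
  Country A's payoff from Arm: q·6 + (1−q)·4 = 2q + 4
  -10q + 5 = 2q + 4  ⇒  -12q = -1  ⇒  q = 1/12.

p = 5/12, q = 1/12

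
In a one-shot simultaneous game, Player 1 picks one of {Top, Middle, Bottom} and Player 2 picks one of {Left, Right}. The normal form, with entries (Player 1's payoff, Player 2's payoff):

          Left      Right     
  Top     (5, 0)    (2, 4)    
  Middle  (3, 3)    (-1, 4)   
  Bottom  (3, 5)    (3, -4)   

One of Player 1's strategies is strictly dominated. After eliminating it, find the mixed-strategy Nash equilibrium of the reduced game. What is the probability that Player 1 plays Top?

p = 9/13

Player 1's strategy Middle is strictly dominated by Top: 5 > 3 and 2 > -1. Eliminate Middle.
For Player 2 to be willing to mix, Player 2 must be indifferent between Left and Right, which pins down Player 1's mix.
  Player 2's expected payoff from Left: p·0 + (1−p)·5 = -5p + 5
  Player 2's expected payoff from Right: p·4 + (1−p)·(-4) = 8p - 4
  -5p + 5 = 8p - 4  ⇒  -13p = -9  ⇒  p = 9/13.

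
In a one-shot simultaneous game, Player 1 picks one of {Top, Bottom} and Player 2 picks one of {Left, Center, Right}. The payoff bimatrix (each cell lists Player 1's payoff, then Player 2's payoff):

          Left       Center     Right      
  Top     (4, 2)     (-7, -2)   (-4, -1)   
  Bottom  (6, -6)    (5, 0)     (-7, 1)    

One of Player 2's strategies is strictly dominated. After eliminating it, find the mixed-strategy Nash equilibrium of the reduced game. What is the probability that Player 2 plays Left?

q = 3/5

Player 2's strategy Center is strictly dominated by Right: -1 > -2 and 1 > 0. Eliminate Center.
Set Player 1's expected payoff from Top equal to that from Bottom:
  Player 1's expected payoff from Top: q·4 + (1−q)·(-4) = 8q - 4
  Player 1's expected payoff from Bottom: q·6 + (1−q)·(-7) = 13q - 7
  8q - 4 = 13q - 7  ⇒  -5q = -3  ⇒  q = 3/5.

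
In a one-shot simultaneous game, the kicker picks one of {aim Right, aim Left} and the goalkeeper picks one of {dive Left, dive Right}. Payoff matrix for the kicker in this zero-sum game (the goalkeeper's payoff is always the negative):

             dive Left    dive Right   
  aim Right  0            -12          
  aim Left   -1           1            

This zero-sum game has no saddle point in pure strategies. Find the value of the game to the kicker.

v = -6/7

Set the kicker's expected payoff from aim Right equal to that from aim Left:
  the kicker's payoff to aim Right: q·0 + (1−q)·(-12) = 12q - 12
  the kicker's payoff to aim Left: q·(-1) + (1−q)·1 = -2q + 1
  12q - 12 = -2q + 1  ⇒  14q = 13  ⇒  q = 13/14.
The value is the kicker's expected payoff against this mix (using aim Right): (13/14)·0 + (1/14)·(-12) = -6/7.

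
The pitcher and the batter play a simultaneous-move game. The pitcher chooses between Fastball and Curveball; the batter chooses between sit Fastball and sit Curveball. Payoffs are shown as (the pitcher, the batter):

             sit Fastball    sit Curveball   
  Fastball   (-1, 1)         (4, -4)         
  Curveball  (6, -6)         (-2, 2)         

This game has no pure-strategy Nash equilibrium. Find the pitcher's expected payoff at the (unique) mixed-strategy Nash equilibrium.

22/13

In a mixed equilibrium the pitcher is indifferent between Fastball and Curveball; this condition fixes q.
  the pitcher's payoff from Fastball: q·(-1) + (1−q)·4 = -5q + 4
  the pitcher's payoff from Curveball: q·6 + (1−q)·(-2) = 8q - 2
  -5q + 4 = 8q - 2  ⇒  -13q = -6  ⇒  q = 6/13.
At equilibrium the pitcher is indifferent across rows, so the pitcher's payoff equals the payoff from Fastball: (6/13)·(-1) + (7/13)·4 = 22/13.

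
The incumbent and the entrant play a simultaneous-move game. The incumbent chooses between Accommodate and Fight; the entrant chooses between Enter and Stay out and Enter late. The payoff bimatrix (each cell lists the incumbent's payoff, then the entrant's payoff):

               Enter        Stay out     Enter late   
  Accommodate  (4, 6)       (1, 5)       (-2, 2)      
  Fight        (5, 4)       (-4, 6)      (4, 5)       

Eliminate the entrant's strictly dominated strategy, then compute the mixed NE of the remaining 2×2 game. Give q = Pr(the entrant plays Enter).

q = 5/6

The entrant's strategy Enter late is strictly dominated by Stay out: 5 > 2 and 6 > 5. Eliminate Enter late.
Set the incumbent's expected payoff from Accommodate equal to that from Fight:
  the incumbent's payoff from Accommodate: q·4 + (1−q)·1 = 3q + 1
  the incumbent's payoff from Fight: q·5 + (1−q)·(-4) = 9q - 4
  3q + 1 = 9q - 4  ⇒  -6q = -5  ⇒  q = 5/6.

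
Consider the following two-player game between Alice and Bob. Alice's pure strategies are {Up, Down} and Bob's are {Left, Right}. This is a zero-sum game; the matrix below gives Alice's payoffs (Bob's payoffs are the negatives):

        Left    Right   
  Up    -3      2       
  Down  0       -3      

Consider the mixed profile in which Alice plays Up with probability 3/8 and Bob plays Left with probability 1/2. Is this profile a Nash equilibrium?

No

Given Bob's mix q = 1/2, Alice's payoff from Up is -1/2 but from Down is -3/2. Alice strictly prefers Up, so Alice would not mix.
So the proposed profile is not a Nash equilibrium.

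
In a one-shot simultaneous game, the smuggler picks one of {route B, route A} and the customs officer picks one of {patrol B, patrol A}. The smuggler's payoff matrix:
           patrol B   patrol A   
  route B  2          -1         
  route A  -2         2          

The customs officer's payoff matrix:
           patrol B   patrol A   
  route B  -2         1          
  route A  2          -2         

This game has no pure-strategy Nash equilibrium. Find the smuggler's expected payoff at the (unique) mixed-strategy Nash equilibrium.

The smuggler's indifference between route B and route A determines the customs officer's mixing probability q:
  the smuggler's payoff to route B: q·2 + (1−q)·(-1) = 3q - 1
  the smuggler's payoff to route A: q·(-2) + (1−q)·2 = -4q + 2
  3q - 1 = -4q + 2  ⇒  7q = 3  ⇒  q = 3/7.
At equilibrium the smuggler is indifferent across rows, so the smuggler's payoff equals the payoff from route B: (3/7)·2 + (4/7)·(-1) = 2/7.

2/7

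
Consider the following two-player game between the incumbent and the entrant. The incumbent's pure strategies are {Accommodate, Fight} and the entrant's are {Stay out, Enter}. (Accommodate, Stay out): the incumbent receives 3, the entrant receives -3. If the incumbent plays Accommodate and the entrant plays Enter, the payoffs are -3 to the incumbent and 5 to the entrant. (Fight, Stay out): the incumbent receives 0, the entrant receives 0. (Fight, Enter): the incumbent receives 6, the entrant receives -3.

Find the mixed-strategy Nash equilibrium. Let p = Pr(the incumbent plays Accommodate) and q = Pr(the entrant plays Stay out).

For the entrant to be willing to mix, the entrant must be indifferent between Stay out and Enter, which pins down the incumbent's mix.
  the entrant's expected payoff from Stay out: p·(-3) + (1−p)·0 = -3p
  the entrant's expected payoff from Enter: p·5 + (1−p)·(-3) = 8p - 3
  -3p = 8p - 3  ⇒  -11p = -3  ⇒  p = 3/11.
For the incumbent to be willing to mix, the incumbent must be indifferent between Accommodate and Fight, which pins down the entrant's mix.
  the incumbent's payoff from Accommodate: q·3 + (1−q)·(-3) = 6q - 3
  the incumbent's payoff from Fight: q·0 + (1−q)·6 = -6q + 6
  6q - 3 = -6q + 6  ⇒  12q = 9  ⇒  q = 3/4.

p = 3/11, q = 3/4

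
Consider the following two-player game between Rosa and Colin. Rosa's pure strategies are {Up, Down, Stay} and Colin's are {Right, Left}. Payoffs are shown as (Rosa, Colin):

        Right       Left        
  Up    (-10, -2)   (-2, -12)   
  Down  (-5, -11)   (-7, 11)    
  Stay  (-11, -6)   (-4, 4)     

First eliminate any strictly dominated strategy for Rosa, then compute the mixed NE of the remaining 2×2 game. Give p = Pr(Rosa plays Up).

p = 11/16

Rosa's strategy Stay is strictly dominated by Up: -10 > -11 and -2 > -4. Eliminate Stay.
In a mixed equilibrium Colin is indifferent between Right and Left; this condition fixes p.
  Colin's payoff from Right: p·(-2) + (1−p)·(-11) = 9p - 11
  Colin's payoff from Left: p·(-12) + (1−p)·11 = -23p + 11
  9p - 11 = -23p + 11  ⇒  32p = 22  ⇒  p = 11/16.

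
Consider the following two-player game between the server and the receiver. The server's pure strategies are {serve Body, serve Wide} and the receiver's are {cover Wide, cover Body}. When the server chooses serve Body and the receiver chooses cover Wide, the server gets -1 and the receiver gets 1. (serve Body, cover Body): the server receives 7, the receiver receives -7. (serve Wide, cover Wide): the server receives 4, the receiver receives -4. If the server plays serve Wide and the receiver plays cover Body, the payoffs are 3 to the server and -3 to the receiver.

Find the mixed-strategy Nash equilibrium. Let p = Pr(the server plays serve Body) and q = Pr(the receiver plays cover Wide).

p = 1/9, q = 4/9

For the receiver to be willing to mix, the receiver must be indifferent between cover Wide and cover Body, which pins down the server's mix.
  the receiver's payoff to cover Wide: p·1 + (1−p)·(-4) = 5p - 4
  the receiver's payoff to cover Body: p·(-7) + (1−p)·(-3) = -4p - 3
  5p - 4 = -4p - 3  ⇒  9p = 1  ⇒  p = 1/9.
Set the server's expected payoff from serve Body equal to that from serve Wide:
  the server's payoff from serve Body: q·(-1) + (1−q)·7 = -8q + 7
  the server's payoff from serve Wide: q·4 + (1−q)·3 = q + 3
  -8q + 7 = q + 3  ⇒  -9q = -4  ⇒  q = 4/9.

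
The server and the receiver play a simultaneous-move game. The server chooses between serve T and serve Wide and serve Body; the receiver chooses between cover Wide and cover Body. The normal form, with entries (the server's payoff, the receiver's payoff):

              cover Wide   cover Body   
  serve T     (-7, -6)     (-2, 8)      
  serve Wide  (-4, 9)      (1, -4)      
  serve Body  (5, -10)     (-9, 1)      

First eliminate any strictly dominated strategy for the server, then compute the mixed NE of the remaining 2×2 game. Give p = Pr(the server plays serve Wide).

The server's strategy serve T is strictly dominated by serve Wide: -4 > -7 and 1 > -2. Eliminate serve T.
In a mixed equilibrium the receiver is indifferent between cover Wide and cover Body; this condition fixes p.
  the receiver's expected payoff from cover Wide: p·9 + (1−p)·(-10) = 19p - 10
  the receiver's expected payoff from cover Body: p·(-4) + (1−p)·1 = -5p + 1
  19p - 10 = -5p + 1  ⇒  24p = 11  ⇒  p = 11/24.

p = 11/24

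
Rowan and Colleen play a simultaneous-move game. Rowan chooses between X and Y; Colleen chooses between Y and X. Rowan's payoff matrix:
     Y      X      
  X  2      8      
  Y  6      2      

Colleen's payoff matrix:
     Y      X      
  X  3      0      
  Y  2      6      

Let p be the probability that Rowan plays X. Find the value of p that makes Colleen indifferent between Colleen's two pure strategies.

Set Colleen's expected payoff from Y equal to that from X:
  Colleen's expected payoff from Y: p·3 + (1−p)·2 = p + 2
  Colleen's expected payoff from X: p·0 + (1−p)·6 = -6p + 6
  p + 2 = -6p + 6  ⇒  7p = 4  ⇒  p = 4/7.

p = 4/7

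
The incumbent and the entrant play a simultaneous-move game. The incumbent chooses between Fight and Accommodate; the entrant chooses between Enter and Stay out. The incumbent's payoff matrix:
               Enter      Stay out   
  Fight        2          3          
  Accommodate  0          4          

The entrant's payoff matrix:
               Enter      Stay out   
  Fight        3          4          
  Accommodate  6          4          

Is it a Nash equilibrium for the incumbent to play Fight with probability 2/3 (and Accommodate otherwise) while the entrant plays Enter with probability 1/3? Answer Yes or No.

Yes

Check the entrant's indifference given the incumbent's mix p = 2/3:
  payoff from Enter = 4; payoff from Stay out = 4 — equal.
Check the incumbent's indifference given the entrant's mix q = 1/3:
  payoff from Fight = 8/3; payoff from Accommodate = 8/3 — equal.
Both players are indifferent, so neither can profitably deviate.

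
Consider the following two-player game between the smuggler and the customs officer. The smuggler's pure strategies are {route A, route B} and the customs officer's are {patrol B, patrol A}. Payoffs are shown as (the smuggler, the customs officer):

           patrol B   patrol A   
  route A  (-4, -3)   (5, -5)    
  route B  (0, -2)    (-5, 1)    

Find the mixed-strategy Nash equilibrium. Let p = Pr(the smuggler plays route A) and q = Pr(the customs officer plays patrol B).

p = 3/5, q = 5/7

In a mixed equilibrium the customs officer is indifferent between patrol B and patrol A; this condition fixes p.
  the customs officer's payoff to patrol B: p·(-3) + (1−p)·(-2) = -p - 2
  the customs officer's payoff to patrol A: p·(-5) + (1−p)·1 = -6p + 1
  -p - 2 = -6p + 1  ⇒  5p = 3  ⇒  p = 3/5.
Set the smuggler's expected payoff from route A equal to that from route B:
  the smuggler's expected payoff from route A: q·(-4) + (1−q)·5 = -9q + 5
  the smuggler's expected payoff from route B: q·0 + (1−q)·(-5) = 5q - 5
  -9q + 5 = 5q - 5  ⇒  -14q = -10  ⇒  q = 5/7.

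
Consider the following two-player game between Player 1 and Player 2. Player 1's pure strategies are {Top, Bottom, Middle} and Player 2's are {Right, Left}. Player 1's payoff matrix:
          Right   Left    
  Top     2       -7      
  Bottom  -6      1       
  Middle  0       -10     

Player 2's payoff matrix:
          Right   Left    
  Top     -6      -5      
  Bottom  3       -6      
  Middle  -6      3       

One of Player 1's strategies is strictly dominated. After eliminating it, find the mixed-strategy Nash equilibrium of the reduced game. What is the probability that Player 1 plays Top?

Player 1's strategy Middle is strictly dominated by Top: 2 > 0 and -7 > -10. Eliminate Middle.
In a mixed equilibrium Player 2 is indifferent between Right and Left; this condition fixes p.
  Player 2's payoff from Right: p·(-6) + (1−p)·3 = -9p + 3
  Player 2's payoff from Left: p·(-5) + (1−p)·(-6) = p - 6
  -9p + 3 = p - 6  ⇒  -10p = -9  ⇒  p = 9/10.

p = 9/10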